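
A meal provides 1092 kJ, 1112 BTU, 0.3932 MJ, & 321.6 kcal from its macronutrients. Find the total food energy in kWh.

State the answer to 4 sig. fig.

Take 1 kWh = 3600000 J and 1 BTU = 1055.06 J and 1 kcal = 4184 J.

1.112 kWh

1092 kJ × 1000 = 1.092×10⁶ J
1112 BTU × 1055.06 = 1.17323×10⁶ J
0.3932 MJ × 1000000 = 393200 J
321.6 kcal × 4184 = 1.34557×10⁶ J
Combined: 1.092×10⁶ + 1.17323×10⁶ + 393200 + 1.34557×10⁶ = 4.004×10⁶ J
In kWh: 4.004×10⁶ / 3600000 = 1.11222 kWh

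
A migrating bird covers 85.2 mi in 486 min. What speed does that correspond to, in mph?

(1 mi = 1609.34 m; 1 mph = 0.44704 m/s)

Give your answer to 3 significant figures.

85.2 mi × 1609.34 = 137116 m
486 min × 60 = 29160 s
v = d / t = 137116 m / 29160 s = 4.70219 m/s
4.70219 m/s ÷ (0.44704 m/s/mph) = 10.5185 mph

10.5 mph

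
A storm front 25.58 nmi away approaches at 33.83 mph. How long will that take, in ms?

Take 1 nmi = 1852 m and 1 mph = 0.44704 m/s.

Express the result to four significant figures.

3.133×10⁶ ms

25.58 nmi × 1852 = 47374.2 m
33.83 mph × 0.44704 = 15.1234 m/s
t = d / v = 47374.2 m / 15.1234 m/s = 3132.51 s
3132.51 s ÷ (0.001 s/ms) = 3.13251×10⁶ ms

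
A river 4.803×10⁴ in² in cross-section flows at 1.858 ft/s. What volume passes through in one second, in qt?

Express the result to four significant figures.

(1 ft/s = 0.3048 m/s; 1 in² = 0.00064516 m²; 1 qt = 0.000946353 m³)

1.858 ft/s × 0.3048 = 0.566318 m/s
4.803×10⁴ in² × 0.00064516 = 30.987 m²
V = v × A × t = 0.566318 m/s × 30.987 m² × 1 s = 17.5485 m³
17.5485 m³ ÷ (0.000946353 m³/qt) = 18543.3 qt

1.854×10⁴ qt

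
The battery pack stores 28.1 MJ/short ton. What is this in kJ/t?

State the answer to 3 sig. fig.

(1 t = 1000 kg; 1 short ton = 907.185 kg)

3.10×10⁴ kJ/t

28.1 MJ/short ton × 1000000 J/MJ ÷ 907.185 kg/short ton = 30974.9 J/kg
30974.9 J/kg ÷ 1000 J/kJ × 1000 kg/t = 30974.9 kJ/t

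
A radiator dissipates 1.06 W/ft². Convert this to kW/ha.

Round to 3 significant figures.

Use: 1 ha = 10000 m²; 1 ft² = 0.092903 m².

114 kW/ha

1.06 W/ft² ÷ 0.092903 m²/ft² = 11.4097 W/m²
11.4097 W/m² ÷ 1000 W/kW × 10000 m²/ha = 114.097 kW/ha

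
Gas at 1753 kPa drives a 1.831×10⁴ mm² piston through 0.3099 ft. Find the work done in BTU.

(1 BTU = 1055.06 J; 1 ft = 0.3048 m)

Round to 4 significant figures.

2.874 BTU

1753 kPa → 1.753×10⁶ Pa
1.831×10⁴ mm² → 0.01831 m²
F = P × A = 1.753×10⁶ × 0.01831 = 32097.4 N
0.3099 ft → 0.0944575 m
W = F × d = 32097.4 × 0.0944575 = 3031.84 J
In BTU: 3031.84 / 1055.06 = 2.87362 BTU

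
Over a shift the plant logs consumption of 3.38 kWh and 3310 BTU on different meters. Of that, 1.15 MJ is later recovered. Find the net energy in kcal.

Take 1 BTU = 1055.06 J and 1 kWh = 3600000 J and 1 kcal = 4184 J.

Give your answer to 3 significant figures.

3470 kcal

3.38 kWh × 3600000 = 1.2168×10⁷ J
3310 BTU × 1055.06 = 3.49225×10⁶ J
1.15 MJ × 1000000 = 1.15×10⁶ J
Sum: 1.2168×10⁷ + 3.49225×10⁶ − 1.15×10⁶ = 1.45102×10⁷ J
In kcal: 1.45102×10⁷ / 4184 = 3468.02 kcal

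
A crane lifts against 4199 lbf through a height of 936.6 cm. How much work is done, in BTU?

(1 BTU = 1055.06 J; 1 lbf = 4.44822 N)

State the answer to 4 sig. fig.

4199 lbf × 4.44822 → 18678.1 N
936.6 cm × 0.01 → 9.366 m
W = F × d = 18678.1 N × 9.366 m = 174939 J
174939 J ÷ (1055.06 J/BTU) = 165.81 BTU

165.8 BTU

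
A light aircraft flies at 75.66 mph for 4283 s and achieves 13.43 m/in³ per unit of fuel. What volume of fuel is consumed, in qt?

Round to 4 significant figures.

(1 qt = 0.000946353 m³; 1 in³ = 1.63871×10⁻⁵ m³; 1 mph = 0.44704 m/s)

186.8 qt

75.66 mph → 33.823 m/s
d = v × t = 33.823 × 4283 = 144864 m
13.43 m/in³ → 819547 m/m³
V = d / (distance per unit fuel) = 144864 / 819547 = 0.176761 m³
In qt: 0.176761 / 0.000946353 = 186.781 qt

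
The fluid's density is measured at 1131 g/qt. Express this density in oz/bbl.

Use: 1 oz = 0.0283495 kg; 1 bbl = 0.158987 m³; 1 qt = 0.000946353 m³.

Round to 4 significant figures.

6702 oz/bbl

1131 g/qt × 0.001 kg/g ÷ 0.000946353 m³/qt = 1195.11 kg/m³
1195.11 kg/m³ ÷ 0.0283495 kg/oz × 0.158987 m³/bbl = 6702.3 oz/bbl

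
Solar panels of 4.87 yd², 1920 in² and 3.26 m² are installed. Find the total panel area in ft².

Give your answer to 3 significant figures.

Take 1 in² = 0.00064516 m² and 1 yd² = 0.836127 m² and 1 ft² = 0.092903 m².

92.3 ft²

4.87 yd² × 0.836127 = 4.07194 m²
1920 in² × 0.00064516 = 1.23871 m²
3.26 m² (already m²)
Sum: 4.07194 + 1.23871 + 3.26 = 8.57065 m²
In ft²: 8.57065 / 0.092903 = 92.2537 ft²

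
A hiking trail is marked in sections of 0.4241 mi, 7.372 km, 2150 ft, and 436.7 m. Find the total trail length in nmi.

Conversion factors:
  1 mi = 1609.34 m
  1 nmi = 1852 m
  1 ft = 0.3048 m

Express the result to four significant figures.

4.939 nmi

0.4241 mi × 1609.34 = 682.521 m
7.372 km × 1000 = 7372 m
2150 ft × 0.3048 = 655.32 m
436.7 m (already m)
Total: 682.521 + 7372 + 655.32 + 436.7 = 9146.54 m
In nmi: 9146.54 / 1852 = 4.93874 nmi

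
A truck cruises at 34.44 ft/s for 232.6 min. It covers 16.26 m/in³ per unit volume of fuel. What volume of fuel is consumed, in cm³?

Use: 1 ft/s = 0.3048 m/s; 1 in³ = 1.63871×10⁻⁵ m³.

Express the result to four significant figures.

1.476×10⁵ cm³

34.44 ft/s → 10.4973 m/s
232.6 min → 13956 s
d = v × t = 10.4973 × 13956 = 146500 m
16.26 m/in³ → 992244 m/m³
V = d / (distance per unit fuel) = 146500 / 992244 = 0.147645 m³
In cm³: 0.147645 / 10⁻⁶ = 147645 cm³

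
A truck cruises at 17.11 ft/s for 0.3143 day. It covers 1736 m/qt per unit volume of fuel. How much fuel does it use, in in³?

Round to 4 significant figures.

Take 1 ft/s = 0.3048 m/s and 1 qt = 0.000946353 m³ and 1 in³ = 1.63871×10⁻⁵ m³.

17.11 ft/s → 5.21513 m/s
0.3143 day → 27155.5 s
d = v × t = 5.21513 × 27155.5 = 141619 m
1736 m/qt → 1.83441×10⁶ m/m³
V = d / (distance per unit fuel) = 141619 / 1.83441×10⁶ = 0.0772014 m³
In in³: 0.0772014 / 1.63871×10⁻⁵ = 4711.11 in³

4711 in³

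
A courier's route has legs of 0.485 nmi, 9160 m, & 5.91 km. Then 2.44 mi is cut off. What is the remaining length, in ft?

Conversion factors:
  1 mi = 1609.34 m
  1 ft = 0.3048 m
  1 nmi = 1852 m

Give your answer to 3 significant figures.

3.95×10⁴ ft

0.485 nmi × 1852 → 898.22 m
9160 m (already m)
5.91 km × 1000 → 5910 m
2.44 mi × 1609.34 → 3926.79 m
Result: 898.22 + 9160 + 5910 − 3926.79 = 12041.4 m
In ft: 12041.4 / 0.3048 = 39505.9 ft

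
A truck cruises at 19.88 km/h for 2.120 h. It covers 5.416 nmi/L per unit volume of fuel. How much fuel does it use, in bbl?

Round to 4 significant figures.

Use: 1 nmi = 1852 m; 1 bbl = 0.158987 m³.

0.02643 bbl

19.88 km/h → 5.52222 m/s
2.120 h → 7632 s
d = v × t = 5.52222 × 7632 = 42145.6 m
5.416 nmi/L → 1.00304×10⁷ m/m³
V = d / (distance per unit fuel) = 42145.6 / 1.00304×10⁷ = 0.00420179 m³
In bbl: 0.00420179 / 0.158987 = 0.0264285 bbl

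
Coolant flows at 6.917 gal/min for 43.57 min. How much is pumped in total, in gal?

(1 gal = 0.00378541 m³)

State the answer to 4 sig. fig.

301.4 gal

6.917 gal/min → 4.36395×10⁻⁴ m³/s
43.57 min → 2614.2 s
V = Q × t = 4.36395×10⁻⁴ × 2614.2 = 1.14082 m³
In gal: 1.14082 / 0.00378541 = 301.373 gal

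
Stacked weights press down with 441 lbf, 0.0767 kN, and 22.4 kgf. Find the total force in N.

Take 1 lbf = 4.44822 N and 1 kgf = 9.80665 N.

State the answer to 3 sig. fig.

441 lbf × 4.44822 → 1961.67 N
0.0767 kN × 1000 → 76.7 N
22.4 kgf × 9.80665 → 219.669 N
Sum: 1961.67 + 76.7 + 219.669 = 2258.04 N

2260 N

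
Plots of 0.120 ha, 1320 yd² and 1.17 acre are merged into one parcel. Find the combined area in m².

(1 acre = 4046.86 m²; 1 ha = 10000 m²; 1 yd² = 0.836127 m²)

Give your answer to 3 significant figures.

7040 m²

0.120 ha × 10000 = 1200 m²
1320 yd² × 0.836127 = 1103.69 m²
1.17 acre × 4046.86 = 4734.83 m²
Total: 1200 + 1103.69 + 4734.83 = 7038.52 m²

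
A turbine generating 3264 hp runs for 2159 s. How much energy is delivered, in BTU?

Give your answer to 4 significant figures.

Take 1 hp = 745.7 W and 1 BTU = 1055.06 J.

4.981×10⁶ BTU

3264 hp × 745.7 = 2.43396×10⁶ W
E = P × t = 2.43396×10⁶ W × 2159 s = 5.25492×10⁹ J
5.25492×10⁹ J ÷ (1055.06 J/BTU) = 4.98068×10⁶ BTU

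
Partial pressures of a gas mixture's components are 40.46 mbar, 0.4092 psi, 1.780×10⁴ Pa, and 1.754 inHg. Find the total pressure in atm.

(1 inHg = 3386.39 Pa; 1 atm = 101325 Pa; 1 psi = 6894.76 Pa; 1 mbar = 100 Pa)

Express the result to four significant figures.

0.3021 atm

40.46 mbar × 100 = 4046 Pa
0.4092 psi × 6894.76 = 2821.34 Pa
1.780×10⁴ Pa (already Pa)
1.754 inHg × 3386.39 = 5939.73 Pa
Total: 4046 + 2821.34 + 17800 + 5939.73 = 30607.1 Pa
In atm: 30607.1 / 101325 = 0.302069 atm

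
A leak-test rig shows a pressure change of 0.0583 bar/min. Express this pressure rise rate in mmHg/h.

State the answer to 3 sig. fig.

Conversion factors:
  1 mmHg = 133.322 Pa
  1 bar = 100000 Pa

2620 mmHg/h

0.0583 bar/min × 100000 Pa/bar ÷ 60 s/min = 97.1667 Pa/s
97.1667 Pa/s ÷ 133.322 Pa/mmHg × 3600 s/h = 2623.72 mmHg/h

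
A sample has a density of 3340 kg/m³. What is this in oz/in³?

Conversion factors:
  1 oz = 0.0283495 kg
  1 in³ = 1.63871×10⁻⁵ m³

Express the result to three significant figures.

1.93 oz/in³

3340 kg/m³ is already 3340 kg/m³
3340 kg/m³ ÷ 0.0283495 kg/oz × 1.63871×10⁻⁵ m³/in³ = 1.93065 oz/in³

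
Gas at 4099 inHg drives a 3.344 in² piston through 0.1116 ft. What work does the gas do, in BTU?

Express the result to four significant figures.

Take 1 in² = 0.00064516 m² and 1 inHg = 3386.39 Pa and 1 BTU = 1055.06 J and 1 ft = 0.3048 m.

4099 inHg → 1.38808×10⁷ Pa
3.344 in² → 0.00215742 m²
F = P × A = 1.38808×10⁷ × 0.00215742 = 29946.7 N
0.1116 ft → 0.0340157 m
W = F × d = 29946.7 × 0.0340157 = 1018.66 J
In BTU: 1018.66 / 1055.06 = 0.9655 BTU

0.9655 BTU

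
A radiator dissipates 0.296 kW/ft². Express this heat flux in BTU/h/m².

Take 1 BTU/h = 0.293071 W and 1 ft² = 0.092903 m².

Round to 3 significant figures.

1.09×10⁴ BTU/h/m²

0.296 kW/ft² × 1000 W/kW ÷ 0.092903 m²/ft² = 3186.12 W/m²
3186.12 W/m² ÷ 0.293071 W/BTU/h = 10871.5 BTU/h/m²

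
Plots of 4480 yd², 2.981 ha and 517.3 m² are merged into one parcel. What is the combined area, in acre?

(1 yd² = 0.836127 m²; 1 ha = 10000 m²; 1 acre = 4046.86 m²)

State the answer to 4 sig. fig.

4480 yd² × 0.836127 = 3745.85 m²
2.981 ha × 10000 = 29810 m²
517.3 m² (already m²)
Total: 3745.85 + 29810 + 517.3 = 34073.2 m²
In acre: 34073.2 / 4046.86 = 8.41966 acre

8.420 acre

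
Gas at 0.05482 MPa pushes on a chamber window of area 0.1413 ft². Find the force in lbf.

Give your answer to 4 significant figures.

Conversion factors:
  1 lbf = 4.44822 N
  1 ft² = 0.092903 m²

161.8 lbf

0.05482 MPa × 1000000 = 54820 Pa
0.1413 ft² × 0.092903 = 0.0131272 m²
F = P × A = 54820 Pa × 0.0131272 m² = 719.633 N
719.633 N ÷ (4.44822 N/lbf) = 161.78 lbf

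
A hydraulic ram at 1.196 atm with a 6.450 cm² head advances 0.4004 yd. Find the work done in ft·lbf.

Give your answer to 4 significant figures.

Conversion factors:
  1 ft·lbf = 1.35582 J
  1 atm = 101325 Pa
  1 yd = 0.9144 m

21.11 ft·lbf

1.196 atm → 121185 Pa
6.450 cm² → 6.45×10⁻⁴ m²
F = P × A = 121185 × 6.45×10⁻⁴ = 78.1643 N
0.4004 yd → 0.366126 m
W = F × d = 78.1643 × 0.366126 = 28.618 J
In ft·lbf: 28.618 / 1.35582 = 21.1075 ft·lbf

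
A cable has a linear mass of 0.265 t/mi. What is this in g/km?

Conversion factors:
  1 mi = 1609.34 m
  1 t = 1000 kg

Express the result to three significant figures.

1.65×10⁵ g/km

0.265 t/mi × 1000 kg/t ÷ 1609.34 m/mi = 0.164664 kg/m
0.164664 kg/m ÷ 0.001 kg/g × 1000 m/km = 164664 g/km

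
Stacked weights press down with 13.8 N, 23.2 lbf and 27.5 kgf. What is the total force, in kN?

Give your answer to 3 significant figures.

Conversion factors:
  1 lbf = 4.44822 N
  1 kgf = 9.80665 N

0.387 kN

13.8 N (already N)
23.2 lbf × 4.44822 = 103.199 N
27.5 kgf × 9.80665 = 269.683 N
Combined: 13.8 + 103.199 + 269.683 = 386.682 N
In kN: 386.682 / 1000 = 0.386682 kN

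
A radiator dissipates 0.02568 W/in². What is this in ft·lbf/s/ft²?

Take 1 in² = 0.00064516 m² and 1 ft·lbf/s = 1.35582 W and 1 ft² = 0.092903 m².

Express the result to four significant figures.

2.727 ft·lbf/s/ft²

0.02568 W/in² ÷ 0.00064516 m²/in² = 39.8041 W/m²
39.8041 W/m² ÷ 1.35582 W/ft·lbf/s × 0.092903 m²/ft² = 2.72744 ft·lbf/s/ft²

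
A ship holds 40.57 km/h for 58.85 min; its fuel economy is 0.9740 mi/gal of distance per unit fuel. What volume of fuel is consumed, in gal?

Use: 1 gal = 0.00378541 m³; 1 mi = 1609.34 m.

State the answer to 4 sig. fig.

25.39 gal

40.57 km/h → 11.2694 m/s
58.85 min → 3531 s
d = v × t = 11.2694 × 3531 = 39792.3 m
0.9740 mi/gal → 414089 m/m³
V = d / (distance per unit fuel) = 39792.3 / 414089 = 0.096096 m³
In gal: 0.096096 / 0.00378541 = 25.3859 gal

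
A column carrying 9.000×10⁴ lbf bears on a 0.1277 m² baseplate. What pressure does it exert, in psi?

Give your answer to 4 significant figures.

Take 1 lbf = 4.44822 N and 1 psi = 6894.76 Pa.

454.7 psi

9.000×10⁴ lbf × 4.44822 → 400340 N
P = F / A = 400340 N / 0.1277 m² = 3.135×10⁶ Pa
3.135×10⁶ Pa ÷ (6894.76 Pa/psi) = 454.693 psi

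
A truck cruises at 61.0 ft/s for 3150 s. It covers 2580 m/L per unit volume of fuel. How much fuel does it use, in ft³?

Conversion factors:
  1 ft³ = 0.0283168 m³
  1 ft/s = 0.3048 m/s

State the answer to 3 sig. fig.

61.0 ft/s → 18.5928 m/s
d = v × t = 18.5928 × 3150 = 58567.3 m
2580 m/L → 2.58×10⁶ m/m³
V = d / (distance per unit fuel) = 58567.3 / 2.58×10⁶ = 0.0227005 m³
In ft³: 0.0227005 / 0.0283168 = 0.801662 ft³

0.802 ft³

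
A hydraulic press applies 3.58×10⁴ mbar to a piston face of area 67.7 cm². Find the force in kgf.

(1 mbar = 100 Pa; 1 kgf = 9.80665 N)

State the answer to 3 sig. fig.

3.58×10⁴ mbar × 100 = 3.58×10⁶ Pa
67.7 cm² × 0.0001 = 0.00677 m²
F = P × A = 3.58×10⁶ Pa × 0.00677 m² = 24236.6 N
24236.6 N ÷ (9.80665 N/kgf) = 2471.45 kgf

2470 kgf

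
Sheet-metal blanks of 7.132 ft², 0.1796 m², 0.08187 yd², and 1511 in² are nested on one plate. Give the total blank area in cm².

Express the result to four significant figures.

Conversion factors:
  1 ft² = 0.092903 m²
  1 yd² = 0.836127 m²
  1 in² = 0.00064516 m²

7.132 ft² × 0.092903 → 0.662584 m²
0.1796 m² (already m²)
0.08187 yd² × 0.836127 → 0.0684537 m²
1511 in² × 0.00064516 → 0.974837 m²
Sum: 0.662584 + 0.1796 + 0.0684537 + 0.974837 = 1.88547 m²
In cm²: 1.88547 / 0.0001 = 18854.7 cm²

1.885×10⁴ cm²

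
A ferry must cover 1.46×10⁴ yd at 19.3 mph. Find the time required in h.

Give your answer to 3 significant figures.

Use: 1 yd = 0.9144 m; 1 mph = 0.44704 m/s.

0.430 h

1.46×10⁴ yd × 0.9144 = 13350.2 m
19.3 mph × 0.44704 = 8.62787 m/s
t = d / v = 13350.2 m / 8.62787 m/s = 1547.33 s
1547.33 s ÷ (3600 s/h) = 0.429814 h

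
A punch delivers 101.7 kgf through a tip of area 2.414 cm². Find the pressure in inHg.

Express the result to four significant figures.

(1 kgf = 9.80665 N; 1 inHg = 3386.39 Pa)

1220 inHg

101.7 kgf × 9.80665 → 997.336 N
2.414 cm² × 0.0001 → 2.414×10⁻⁴ m²
P = F / A = 997.336 N / 2.414×10⁻⁴ m² = 4.13147×10⁶ Pa
4.13147×10⁶ Pa ÷ (3386.39 Pa/inHg) = 1220.02 inHg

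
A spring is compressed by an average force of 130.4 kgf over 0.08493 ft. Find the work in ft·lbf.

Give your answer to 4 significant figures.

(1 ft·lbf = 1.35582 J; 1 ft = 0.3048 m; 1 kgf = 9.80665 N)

24.42 ft·lbf

130.4 kgf × 9.80665 → 1278.79 N
0.08493 ft × 0.3048 → 0.0258867 m
W = F × d = 1278.79 N × 0.0258867 m = 33.1037 J
33.1037 J ÷ (1.35582 J/ft·lbf) = 24.416 ft·lbf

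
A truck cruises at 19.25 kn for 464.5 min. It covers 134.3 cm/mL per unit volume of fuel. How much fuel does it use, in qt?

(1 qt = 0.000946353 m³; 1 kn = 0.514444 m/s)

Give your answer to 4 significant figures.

217.2 qt

19.25 kn → 9.90305 m/s
464.5 min → 27870 s
d = v × t = 9.90305 × 27870 = 275998 m
134.3 cm/mL → 1.343×10⁶ m/m³
V = d / (distance per unit fuel) = 275998 / 1.343×10⁶ = 0.205509 m³
In qt: 0.205509 / 0.000946353 = 217.159 qt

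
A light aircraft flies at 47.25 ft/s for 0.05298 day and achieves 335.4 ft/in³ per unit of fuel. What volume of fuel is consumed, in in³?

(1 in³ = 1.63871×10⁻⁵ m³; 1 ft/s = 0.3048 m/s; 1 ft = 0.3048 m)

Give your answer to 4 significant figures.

644.9 in³

47.25 ft/s → 14.4018 m/s
0.05298 day → 4577.47 s
d = v × t = 14.4018 × 4577.47 = 65923.8 m
335.4 ft/in³ → 6.23844×10⁶ m/m³
V = d / (distance per unit fuel) = 65923.8 / 6.23844×10⁶ = 0.0105674 m³
In in³: 0.0105674 / 1.63871×10⁻⁵ = 644.861 in³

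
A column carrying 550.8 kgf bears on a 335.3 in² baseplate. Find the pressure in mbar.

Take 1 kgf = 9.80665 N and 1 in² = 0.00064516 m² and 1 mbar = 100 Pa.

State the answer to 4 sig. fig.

249.7 mbar

550.8 kgf × 9.80665 → 5401.5 N
335.3 in² × 0.00064516 → 0.216322 m²
P = F / A = 5401.5 N / 0.216322 m² = 24969.7 Pa
24969.7 Pa ÷ (100 Pa/mbar) = 249.697 mbar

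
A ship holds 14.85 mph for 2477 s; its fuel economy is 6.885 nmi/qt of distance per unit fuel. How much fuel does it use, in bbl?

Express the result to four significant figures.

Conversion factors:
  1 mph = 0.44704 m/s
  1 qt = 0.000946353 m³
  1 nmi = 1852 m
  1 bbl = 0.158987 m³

14.85 mph → 6.63854 m/s
d = v × t = 6.63854 × 2477 = 16443.7 m
6.885 nmi/qt → 1.34739×10⁷ m/m³
V = d / (distance per unit fuel) = 16443.7 / 1.34739×10⁷ = 0.00122041 m³
In bbl: 0.00122041 / 0.158987 = 0.00767616 bbl

0.007676 bbl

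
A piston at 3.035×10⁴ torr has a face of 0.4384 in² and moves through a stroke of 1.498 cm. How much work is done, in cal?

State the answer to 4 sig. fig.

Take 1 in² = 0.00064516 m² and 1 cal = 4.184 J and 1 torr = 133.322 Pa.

3.035×10⁴ torr → 4.04632×10⁶ Pa
0.4384 in² → 2.82838×10⁻⁴ m²
F = P × A = 4.04632×10⁶ × 2.82838×10⁻⁴ = 1144.45 N
1.498 cm → 0.01498 m
W = F × d = 1144.45 × 0.01498 = 17.1439 J
In cal: 17.1439 / 4.184 = 4.09749 cal

4.097 cal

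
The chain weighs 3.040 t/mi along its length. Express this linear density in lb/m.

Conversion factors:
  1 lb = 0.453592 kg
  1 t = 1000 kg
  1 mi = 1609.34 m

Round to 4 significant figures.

3.040 t/mi × 1000 kg/t ÷ 1609.34 m/mi = 1.88897 kg/m
1.88897 kg/m ÷ 0.453592 kg/lb = 4.16447 lb/m

4.164 lb/m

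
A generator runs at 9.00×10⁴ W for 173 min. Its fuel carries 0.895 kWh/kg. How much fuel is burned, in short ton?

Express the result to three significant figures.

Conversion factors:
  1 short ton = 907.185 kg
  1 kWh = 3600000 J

173 min → 10380 s
E = P × t = 90000 × 10380 = 9.342×10⁸ J
0.895 kWh/kg → 3.222×10⁶ J/kg
m = E / e_s = 9.342×10⁸ / 3.222×10⁶ = 289.944 kg
In short ton: 289.944 / 907.185 = 0.319608 short ton

0.320 short ton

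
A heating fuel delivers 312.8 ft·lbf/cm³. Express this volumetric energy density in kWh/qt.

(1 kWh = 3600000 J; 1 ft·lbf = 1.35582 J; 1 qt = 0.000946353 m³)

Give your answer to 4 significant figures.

312.8 ft·lbf/cm³ × 1.35582 J/ft·lbf ÷ 10⁻⁶ m³/cm³ = 4.241×10⁸ J/m³
4.241×10⁸ J/m³ ÷ 3600000 J/kWh × 0.000946353 m³/qt = 0.111486 kWh/qt

0.1115 kWh/qt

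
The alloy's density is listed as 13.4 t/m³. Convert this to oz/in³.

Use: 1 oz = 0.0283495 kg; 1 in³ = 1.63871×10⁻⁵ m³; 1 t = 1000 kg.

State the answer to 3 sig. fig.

13.4 t/m³ × 1000 kg/t = 13400 kg/m³
13400 kg/m³ ÷ 0.0283495 kg/oz × 1.63871×10⁻⁵ m³/in³ = 7.74571 oz/in³

7.75 oz/in³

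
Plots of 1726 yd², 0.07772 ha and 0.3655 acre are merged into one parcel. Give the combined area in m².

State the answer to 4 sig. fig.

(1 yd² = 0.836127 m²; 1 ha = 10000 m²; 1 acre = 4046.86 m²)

1726 yd² × 0.836127 → 1443.16 m²
0.07772 ha × 10000 → 777.2 m²
0.3655 acre × 4046.86 → 1479.13 m²
Total: 1443.16 + 777.2 + 1479.13 = 3699.49 m²

3699 m²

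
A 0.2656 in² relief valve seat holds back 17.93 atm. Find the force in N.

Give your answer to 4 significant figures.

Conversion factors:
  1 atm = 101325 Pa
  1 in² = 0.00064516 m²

17.93 atm × 101325 = 1.81676×10⁶ Pa
0.2656 in² × 0.00064516 = 1.71354×10⁻⁴ m²
F = P × A = 1.81676×10⁶ Pa × 1.71354×10⁻⁴ m² = 311.309 N

311.3 N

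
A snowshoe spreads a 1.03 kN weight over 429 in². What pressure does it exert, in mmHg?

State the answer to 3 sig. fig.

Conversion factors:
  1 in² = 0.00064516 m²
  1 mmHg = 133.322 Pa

27.9 mmHg

1.03 kN × 1000 = 1030 N
429 in² × 0.00064516 = 0.276774 m²
P = F / A = 1030 N / 0.276774 m² = 3721.45 Pa
3721.45 Pa ÷ (133.322 Pa/mmHg) = 27.9132 mmHg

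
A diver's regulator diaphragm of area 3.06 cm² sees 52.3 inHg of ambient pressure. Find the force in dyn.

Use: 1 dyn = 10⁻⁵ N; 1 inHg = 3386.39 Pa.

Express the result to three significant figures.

52.3 inHg × 3386.39 = 177108 Pa
3.06 cm² × 0.0001 = 3.06×10⁻⁴ m²
F = P × A = 177108 Pa × 3.06×10⁻⁴ m² = 54.195 N
54.195 N ÷ (10⁻⁵ N/dyn) = 5.4195×10⁶ dyn

5.42×10⁶ dyn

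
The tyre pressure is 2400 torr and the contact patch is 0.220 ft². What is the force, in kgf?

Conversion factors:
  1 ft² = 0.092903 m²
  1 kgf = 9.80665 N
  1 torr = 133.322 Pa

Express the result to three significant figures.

667 kgf

2400 torr × 133.322 → 319973 Pa
0.220 ft² × 0.092903 → 0.0204387 m²
F = P × A = 319973 Pa × 0.0204387 m² = 6539.83 N
6539.83 N ÷ (9.80665 N/kgf) = 666.877 kgf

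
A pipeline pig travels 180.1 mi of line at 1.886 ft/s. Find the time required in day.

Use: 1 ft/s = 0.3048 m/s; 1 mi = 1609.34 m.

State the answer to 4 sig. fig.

180.1 mi × 1609.34 → 289842 m
1.886 ft/s × 0.3048 → 0.574853 m/s
t = d / v = 289842 m / 0.574853 m/s = 504202 s
504202 s ÷ (86400 s/day) = 5.83567 day

5.836 day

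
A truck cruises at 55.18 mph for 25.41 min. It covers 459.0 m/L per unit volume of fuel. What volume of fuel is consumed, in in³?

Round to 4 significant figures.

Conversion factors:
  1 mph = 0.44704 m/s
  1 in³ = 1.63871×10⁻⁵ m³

5000 in³

55.18 mph → 24.6677 m/s
25.41 min → 1524.6 s
d = v × t = 24.6677 × 1524.6 = 37608.4 m
459.0 m/L → 459000 m/m³
V = d / (distance per unit fuel) = 37608.4 / 459000 = 0.0819355 m³
In in³: 0.0819355 / 1.63871×10⁻⁵ = 5000 in³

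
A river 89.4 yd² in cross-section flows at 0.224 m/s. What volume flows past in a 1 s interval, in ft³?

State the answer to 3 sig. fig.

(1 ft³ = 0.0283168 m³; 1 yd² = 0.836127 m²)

89.4 yd² × 0.836127 → 74.7498 m²
V = v × A × t = 0.224 m/s × 74.7498 m² × 1 s = 16.744 m³
16.744 m³ ÷ (0.0283168 m³/ft³) = 591.31 ft³

591 ft³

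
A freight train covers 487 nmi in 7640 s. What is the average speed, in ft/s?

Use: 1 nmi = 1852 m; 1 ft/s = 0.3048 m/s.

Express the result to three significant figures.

487 nmi × 1852 → 901924 m
v = d / t = 901924 m / 7640 s = 118.053 m/s
118.053 m/s ÷ (0.3048 m/s/ft/s) = 387.313 ft/s

387 ft/s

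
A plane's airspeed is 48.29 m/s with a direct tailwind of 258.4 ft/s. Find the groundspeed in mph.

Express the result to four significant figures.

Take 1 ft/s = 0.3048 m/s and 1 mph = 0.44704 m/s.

48.29 m/s (already m/s)
258.4 ft/s × 0.3048 = 78.7603 m/s
Total: 48.29 + 78.7603 = 127.05 m/s
In mph: 127.05 / 0.44704 = 284.203 mph

284.2 mph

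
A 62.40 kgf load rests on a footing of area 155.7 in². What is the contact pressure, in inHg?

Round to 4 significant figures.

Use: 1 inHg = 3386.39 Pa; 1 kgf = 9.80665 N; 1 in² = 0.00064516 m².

62.40 kgf × 9.80665 → 611.935 N
155.7 in² × 0.00064516 → 0.100451 m²
P = F / A = 611.935 N / 0.100451 m² = 6091.88 Pa
6091.88 Pa ÷ (3386.39 Pa/inHg) = 1.79893 inHg

1.799 inHg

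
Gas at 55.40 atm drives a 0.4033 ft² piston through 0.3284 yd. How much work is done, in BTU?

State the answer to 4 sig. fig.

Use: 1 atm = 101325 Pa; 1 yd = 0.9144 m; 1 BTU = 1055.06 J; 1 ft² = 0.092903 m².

55.40 atm → 5.6134×10⁶ Pa
0.4033 ft² → 0.0374678 m²
F = P × A = 5.6134×10⁶ × 0.0374678 = 210322 N
0.3284 yd → 0.300289 m
W = F × d = 210322 × 0.300289 = 63157.4 J
In BTU: 63157.4 / 1055.06 = 59.8614 BTU

59.86 BTU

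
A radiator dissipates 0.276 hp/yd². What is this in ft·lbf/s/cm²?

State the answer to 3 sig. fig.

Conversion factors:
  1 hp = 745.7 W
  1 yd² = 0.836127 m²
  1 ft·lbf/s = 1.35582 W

0.276 hp/yd² × 745.7 W/hp ÷ 0.836127 m²/yd² = 246.151 W/m²
246.151 W/m² ÷ 1.35582 W/ft·lbf/s × 0.0001 m²/cm² = 0.0181551 ft·lbf/s/cm²

0.0182 ft·lbf/s/cm²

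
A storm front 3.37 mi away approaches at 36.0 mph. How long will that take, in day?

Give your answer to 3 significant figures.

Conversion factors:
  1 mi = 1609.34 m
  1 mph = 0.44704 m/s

3.37 mi × 1609.34 = 5423.48 m
36.0 mph × 0.44704 = 16.0934 m/s
t = d / v = 5423.48 m / 16.0934 m/s = 337 s
337 s ÷ (86400 s/day) = 0.00390046 day

0.00390 day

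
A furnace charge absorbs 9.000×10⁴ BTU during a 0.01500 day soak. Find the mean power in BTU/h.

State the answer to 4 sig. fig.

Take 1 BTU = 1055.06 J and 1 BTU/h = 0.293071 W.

2.500×10⁵ BTU/h

9.000×10⁴ BTU × 1055.06 → 9.49554×10⁷ J
0.01500 day × 86400 → 1296 s
P = E / t = 9.49554×10⁷ J / 1296 s = 73268.1 W
73268.1 W ÷ (0.293071 W/BTU/h) = 250001 BTU/h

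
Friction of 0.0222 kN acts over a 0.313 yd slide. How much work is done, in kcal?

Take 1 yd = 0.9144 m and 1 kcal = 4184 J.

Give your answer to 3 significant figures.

0.00152 kcal

0.0222 kN × 1000 = 22.2 N
0.313 yd × 0.9144 = 0.286207 m
W = F × d = 22.2 N × 0.286207 m = 6.3538 J
6.3538 J ÷ (4184 J/kcal) = 0.00151859 kcal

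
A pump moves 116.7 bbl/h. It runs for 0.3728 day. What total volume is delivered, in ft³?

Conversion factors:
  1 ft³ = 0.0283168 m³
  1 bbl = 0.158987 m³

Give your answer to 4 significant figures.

5862 ft³

116.7 bbl/h → 0.00515383 m³/s
0.3728 day → 32209.9 s
V = Q × t = 0.00515383 × 32209.9 = 166.004 m³
In ft³: 166.004 / 0.0283168 = 5862.39 ft³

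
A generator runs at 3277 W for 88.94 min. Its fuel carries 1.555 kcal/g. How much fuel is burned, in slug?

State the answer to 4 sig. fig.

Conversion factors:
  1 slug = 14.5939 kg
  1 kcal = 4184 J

0.1842 slug

88.94 min → 5336.4 s
E = P × t = 3277 × 5336.4 = 1.74874×10⁷ J
1.555 kcal/g → 6.50612×10⁶ J/kg
m = E / e_s = 1.74874×10⁷ / 6.50612×10⁶ = 2.68784 kg
In slug: 2.68784 / 14.5939 = 0.184176 slug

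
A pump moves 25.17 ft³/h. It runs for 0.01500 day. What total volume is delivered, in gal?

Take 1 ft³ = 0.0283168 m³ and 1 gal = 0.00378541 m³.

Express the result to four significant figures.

67.78 gal

25.17 ft³/h → 1.97982×10⁻⁴ m³/s
0.01500 day → 1296 s
V = Q × t = 1.97982×10⁻⁴ × 1296 = 0.256585 m³
In gal: 0.256585 / 0.00378541 = 67.7826 gal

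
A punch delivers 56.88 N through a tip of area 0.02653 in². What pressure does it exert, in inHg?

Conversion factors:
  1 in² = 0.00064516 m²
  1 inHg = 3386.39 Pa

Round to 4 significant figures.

981.3 inHg

0.02653 in² × 0.00064516 = 1.71161×10⁻⁵ m²
P = F / A = 56.88 N / 1.71161×10⁻⁵ m² = 3.32319×10⁶ Pa
3.32319×10⁶ Pa ÷ (3386.39 Pa/inHg) = 981.337 inHg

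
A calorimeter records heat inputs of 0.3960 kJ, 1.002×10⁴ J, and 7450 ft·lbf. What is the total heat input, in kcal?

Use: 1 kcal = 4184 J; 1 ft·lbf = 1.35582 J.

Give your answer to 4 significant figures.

4.904 kcal

0.3960 kJ × 1000 = 396 J
1.002×10⁴ J (already J)
7450 ft·lbf × 1.35582 = 10100.9 J
Sum: 396 + 10020 + 10100.9 = 20516.9 J
In kcal: 20516.9 / 4184 = 4.90366 kcal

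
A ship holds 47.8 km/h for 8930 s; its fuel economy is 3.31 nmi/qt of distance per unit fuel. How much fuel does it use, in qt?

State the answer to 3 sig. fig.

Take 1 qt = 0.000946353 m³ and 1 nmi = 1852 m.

19.3 qt

47.8 km/h → 13.2778 m/s
d = v × t = 13.2778 × 8930 = 118571 m
3.31 nmi/qt → 6.47763×10⁶ m/m³
V = d / (distance per unit fuel) = 118571 / 6.47763×10⁶ = 0.0183047 m³
In qt: 0.0183047 / 0.000946353 = 19.3424 qt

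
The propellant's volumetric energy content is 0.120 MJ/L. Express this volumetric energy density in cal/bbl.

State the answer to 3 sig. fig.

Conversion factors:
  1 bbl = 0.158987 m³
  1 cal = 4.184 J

0.120 MJ/L × 1000000 J/MJ ÷ 0.001 m³/L = 1.2×10⁸ J/m³
1.2×10⁸ J/m³ ÷ 4.184 J/cal × 0.158987 m³/bbl = 4.55986×10⁶ cal/bbl

4.56×10⁶ cal/bbl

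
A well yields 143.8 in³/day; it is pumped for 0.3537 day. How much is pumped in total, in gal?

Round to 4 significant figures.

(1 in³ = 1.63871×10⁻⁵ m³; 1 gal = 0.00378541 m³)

143.8 in³/day → 2.72739×10⁻⁸ m³/s
0.3537 day → 30559.7 s
V = Q × t = 2.72739×10⁻⁸ × 30559.7 = 8.33482×10⁻⁴ m³
In gal: 8.33482×10⁻⁴ / 0.00378541 = 0.220183 gal

0.2202 gal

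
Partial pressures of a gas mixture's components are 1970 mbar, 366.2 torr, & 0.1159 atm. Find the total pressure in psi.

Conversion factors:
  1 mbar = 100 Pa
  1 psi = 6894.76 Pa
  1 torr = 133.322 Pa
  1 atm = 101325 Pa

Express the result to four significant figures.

37.36 psi

1970 mbar × 100 → 197000 Pa
366.2 torr × 133.322 → 48822.5 Pa
0.1159 atm × 101325 → 11743.6 Pa
Sum: 197000 + 48822.5 + 11743.6 = 257566 Pa
In psi: 257566 / 6894.76 = 37.3568 psi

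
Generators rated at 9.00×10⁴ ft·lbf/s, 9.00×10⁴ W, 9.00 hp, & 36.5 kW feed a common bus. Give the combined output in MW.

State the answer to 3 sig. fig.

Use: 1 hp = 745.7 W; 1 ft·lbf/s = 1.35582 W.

0.255 MW

9.00×10⁴ ft·lbf/s × 1.35582 = 122024 W
9.00×10⁴ W (already W)
9.00 hp × 745.7 = 6711.3 W
36.5 kW × 1000 = 36500 W
Total: 122024 + 90000 + 6711.3 + 36500 = 255235 W
In MW: 255235 / 1000000 = 0.255235 MW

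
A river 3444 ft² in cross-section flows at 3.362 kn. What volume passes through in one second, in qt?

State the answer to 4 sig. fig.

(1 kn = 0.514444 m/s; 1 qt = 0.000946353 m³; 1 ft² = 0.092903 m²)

5.848×10⁵ qt

3.362 kn × 0.514444 = 1.72956 m/s
3444 ft² × 0.092903 = 319.958 m²
V = v × A × t = 1.72956 m/s × 319.958 m² × 1 s = 553.387 m³
553.387 m³ ÷ (0.000946353 m³/qt) = 584757 qt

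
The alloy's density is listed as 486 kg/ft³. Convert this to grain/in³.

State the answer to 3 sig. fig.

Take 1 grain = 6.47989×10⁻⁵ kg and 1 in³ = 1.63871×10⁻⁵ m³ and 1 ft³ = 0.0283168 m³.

486 kg/ft³ ÷ 0.0283168 m³/ft³ = 17163 kg/m³
17163 kg/m³ ÷ 6.47989×10⁻⁵ kg/grain × 1.63871×10⁻⁵ m³/in³ = 4340.38 grain/in³

4340 grain/in³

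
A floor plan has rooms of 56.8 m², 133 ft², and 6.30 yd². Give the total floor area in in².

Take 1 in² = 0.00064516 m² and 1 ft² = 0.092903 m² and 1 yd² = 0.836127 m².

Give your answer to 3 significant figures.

56.8 m² (already m²)
133 ft² × 0.092903 → 12.3561 m²
6.30 yd² × 0.836127 → 5.2676 m²
Sum: 56.8 + 12.3561 + 5.2676 = 74.4237 m²
In in²: 74.4237 / 0.00064516 = 115357 in²

1.15×10⁵ in²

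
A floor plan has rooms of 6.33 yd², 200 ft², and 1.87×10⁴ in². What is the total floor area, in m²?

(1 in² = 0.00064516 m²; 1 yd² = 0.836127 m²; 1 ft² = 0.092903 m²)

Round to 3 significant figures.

35.9 m²

6.33 yd² × 0.836127 = 5.29268 m²
200 ft² × 0.092903 = 18.5806 m²
1.87×10⁴ in² × 0.00064516 = 12.0645 m²
Total: 5.29268 + 18.5806 + 12.0645 = 35.9378 m²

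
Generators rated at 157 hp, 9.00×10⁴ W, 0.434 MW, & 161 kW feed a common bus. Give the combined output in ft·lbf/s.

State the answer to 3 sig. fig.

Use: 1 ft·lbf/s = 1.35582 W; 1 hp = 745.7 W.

157 hp × 745.7 = 117075 W
9.00×10⁴ W (already W)
0.434 MW × 1000000 = 434000 W
161 kW × 1000 = 161000 W
Sum: 117075 + 90000 + 434000 + 161000 = 802075 W
In ft·lbf/s: 802075 / 1.35582 = 591579 ft·lbf/s

5.92×10⁵ ft·lbf/s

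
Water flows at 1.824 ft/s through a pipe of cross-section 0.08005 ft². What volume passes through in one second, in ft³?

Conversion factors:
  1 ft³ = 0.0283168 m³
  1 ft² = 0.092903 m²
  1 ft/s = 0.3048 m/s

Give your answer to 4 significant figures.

1.824 ft/s × 0.3048 → 0.555955 m/s
0.08005 ft² × 0.092903 → 0.00743689 m²
V = v × A × t = 0.555955 m/s × 0.00743689 m² × 1 s = 0.00413458 m³
0.00413458 m³ ÷ (0.0283168 m³/ft³) = 0.146012 ft³

0.1460 ft³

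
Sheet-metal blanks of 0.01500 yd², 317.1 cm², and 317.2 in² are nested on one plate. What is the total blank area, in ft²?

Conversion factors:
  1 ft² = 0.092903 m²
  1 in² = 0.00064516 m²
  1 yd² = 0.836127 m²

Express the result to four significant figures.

0.01500 yd² × 0.836127 = 0.0125419 m²
317.1 cm² × 0.0001 = 0.03171 m²
317.2 in² × 0.00064516 = 0.204645 m²
Total: 0.0125419 + 0.03171 + 0.204645 = 0.248897 m²
In ft²: 0.248897 / 0.092903 = 2.67911 ft²

2.679 ft²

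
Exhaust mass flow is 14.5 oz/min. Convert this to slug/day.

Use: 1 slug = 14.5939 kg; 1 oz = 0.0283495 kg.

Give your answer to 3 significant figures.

14.5 oz/min × 0.0283495 kg/oz ÷ 60 s/min = 0.00685113 kg/s
0.00685113 kg/s ÷ 14.5939 kg/slug × 86400 s/day = 40.5606 slug/day

40.6 slug/day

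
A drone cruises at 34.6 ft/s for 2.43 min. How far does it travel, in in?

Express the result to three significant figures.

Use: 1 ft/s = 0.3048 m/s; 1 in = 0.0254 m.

34.6 ft/s × 0.3048 → 10.5461 m/s
2.43 min × 60 → 145.8 s
d = v × t = 10.5461 m/s × 145.8 s = 1537.62 m
1537.62 m ÷ (0.0254 m/in) = 60536.2 in

6.05×10⁴ in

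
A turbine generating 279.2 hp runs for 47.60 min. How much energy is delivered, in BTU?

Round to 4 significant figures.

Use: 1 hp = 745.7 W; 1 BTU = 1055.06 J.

5.636×10⁵ BTU

279.2 hp × 745.7 = 208199 W
47.60 min × 60 = 2856 s
E = P × t = 208199 W × 2856 s = 5.94616×10⁸ J
5.94616×10⁸ J ÷ (1055.06 J/BTU) = 563585 BTU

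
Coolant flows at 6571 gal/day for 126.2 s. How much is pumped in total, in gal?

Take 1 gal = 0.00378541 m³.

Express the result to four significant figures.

9.598 gal

6571 gal/day → 2.87893×10⁻⁴ m³/s
V = Q × t = 2.87893×10⁻⁴ × 126.2 = 0.0363321 m³
In gal: 0.0363321 / 0.00378541 = 9.59793 gal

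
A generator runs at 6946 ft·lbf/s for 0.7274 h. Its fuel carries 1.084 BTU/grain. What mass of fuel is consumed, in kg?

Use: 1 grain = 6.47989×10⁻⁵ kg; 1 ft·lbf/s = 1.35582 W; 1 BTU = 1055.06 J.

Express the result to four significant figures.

6946 ft·lbf/s → 9417.53 W
0.7274 h → 2618.64 s
E = P × t = 9417.53 × 2618.64 = 2.46611×10⁷ J
1.084 BTU/grain → 1.76498×10⁷ J/kg
m = E / e_s = 2.46611×10⁷ / 1.76498×10⁷ = 1.39725 kg

1.397 kg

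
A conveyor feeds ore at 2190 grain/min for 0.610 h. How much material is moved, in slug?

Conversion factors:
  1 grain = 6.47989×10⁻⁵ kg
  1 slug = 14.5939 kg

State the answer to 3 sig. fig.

0.356 slug

2190 grain/min → 0.00236516 kg/s
0.610 h → 2196 s
m = ṁ × t = 0.00236516 × 2196 = 5.19389 kg
In slug: 5.19389 / 14.5939 = 0.355895 slug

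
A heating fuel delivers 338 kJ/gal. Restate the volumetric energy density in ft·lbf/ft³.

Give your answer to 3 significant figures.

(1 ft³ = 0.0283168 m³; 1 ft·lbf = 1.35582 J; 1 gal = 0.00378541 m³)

1.86×10⁶ ft·lbf/ft³

338 kJ/gal × 1000 J/kJ ÷ 0.00378541 m³/gal = 8.92902×10⁷ J/m³
8.92902×10⁷ J/m³ ÷ 1.35582 J/ft·lbf × 0.0283168 m³/ft³ = 1.86486×10⁶ ft·lbf/ft³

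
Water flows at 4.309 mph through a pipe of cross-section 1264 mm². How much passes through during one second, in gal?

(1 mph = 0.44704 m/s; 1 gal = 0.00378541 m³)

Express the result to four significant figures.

0.6432 gal

4.309 mph × 0.44704 = 1.9263 m/s
1264 mm² × 10⁻⁶ = 0.001264 m²
V = v × A × t = 1.9263 m/s × 0.001264 m² × 1 s = 0.00243484 m³
0.00243484 m³ ÷ (0.00378541 m³/gal) = 0.643217 gal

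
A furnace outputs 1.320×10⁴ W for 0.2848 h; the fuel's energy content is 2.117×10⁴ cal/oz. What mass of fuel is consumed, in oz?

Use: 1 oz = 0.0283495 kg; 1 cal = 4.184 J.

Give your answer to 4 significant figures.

152.8 oz

0.2848 h → 1025.28 s
E = P × t = 13200 × 1025.28 = 1.35337×10⁷ J
2.117×10⁴ cal/oz → 3.1244×10⁶ J/kg
m = E / e_s = 1.35337×10⁷ / 3.1244×10⁶ = 4.33162 kg
In oz: 4.33162 / 0.0283495 = 152.794 oz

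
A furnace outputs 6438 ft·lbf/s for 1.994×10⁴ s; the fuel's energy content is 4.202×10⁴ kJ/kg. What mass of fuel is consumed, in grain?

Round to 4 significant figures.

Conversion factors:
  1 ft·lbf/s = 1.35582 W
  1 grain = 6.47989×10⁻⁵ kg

6438 ft·lbf/s → 8728.77 W
E = P × t = 8728.77 × 19940 = 1.74052×10⁸ J
4.202×10⁴ kJ/kg → 4.202×10⁷ J/kg
m = E / e_s = 1.74052×10⁸ / 4.202×10⁷ = 4.14212 kg
In grain: 4.14212 / 6.47989×10⁻⁵ = 63922.7 grain

6.392×10⁴ grain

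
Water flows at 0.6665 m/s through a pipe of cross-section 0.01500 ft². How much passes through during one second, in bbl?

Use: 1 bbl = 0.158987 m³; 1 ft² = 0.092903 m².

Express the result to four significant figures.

0.005842 bbl

0.01500 ft² × 0.092903 = 0.00139354 m²
V = v × A × t = 0.6665 m/s × 0.00139354 m² × 1 s = 9.28794×10⁻⁴ m³
9.28794×10⁻⁴ m³ ÷ (0.158987 m³/bbl) = 0.00584195 bbl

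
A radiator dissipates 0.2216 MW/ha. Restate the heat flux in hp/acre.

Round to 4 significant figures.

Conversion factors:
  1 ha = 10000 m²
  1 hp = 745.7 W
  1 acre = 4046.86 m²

120.3 hp/acre

0.2216 MW/ha × 1000000 W/MW ÷ 10000 m²/ha = 22.16 W/m²
22.16 W/m² ÷ 745.7 W/hp × 4046.86 m²/acre = 120.261 hp/acre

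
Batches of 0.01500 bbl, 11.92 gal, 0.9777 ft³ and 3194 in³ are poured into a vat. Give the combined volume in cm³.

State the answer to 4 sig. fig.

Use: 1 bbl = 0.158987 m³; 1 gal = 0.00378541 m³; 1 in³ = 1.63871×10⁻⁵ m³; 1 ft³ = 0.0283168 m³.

1.275×10⁵ cm³

0.01500 bbl × 0.158987 → 0.0023848 m³
11.92 gal × 0.00378541 → 0.0451221 m³
0.9777 ft³ × 0.0283168 → 0.0276853 m³
3194 in³ × 1.63871×10⁻⁵ → 0.0523404 m³
Sum: 0.0023848 + 0.0451221 + 0.0276853 + 0.0523404 = 0.127533 m³
In cm³: 0.127533 / 10⁻⁶ = 127533 cm³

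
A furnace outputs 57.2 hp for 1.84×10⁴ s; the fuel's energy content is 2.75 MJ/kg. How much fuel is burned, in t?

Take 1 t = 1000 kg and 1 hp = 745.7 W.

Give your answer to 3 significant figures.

57.2 hp → 42654 W
E = P × t = 42654 × 18400 = 7.84834×10⁸ J
2.75 MJ/kg → 2.75×10⁶ J/kg
m = E / e_s = 7.84834×10⁸ / 2.75×10⁶ = 285.394 kg
In t: 285.394 / 1000 = 0.285394 t

0.285 t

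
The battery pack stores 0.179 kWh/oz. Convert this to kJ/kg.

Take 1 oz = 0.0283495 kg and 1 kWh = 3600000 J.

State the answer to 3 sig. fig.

2.27×10⁴ kJ/kg

0.179 kWh/oz × 3600000 J/kWh ÷ 0.0283495 kg/oz = 2.27306×10⁷ J/kg
2.27306×10⁷ J/kg ÷ 1000 J/kJ = 22730.6 kJ/kg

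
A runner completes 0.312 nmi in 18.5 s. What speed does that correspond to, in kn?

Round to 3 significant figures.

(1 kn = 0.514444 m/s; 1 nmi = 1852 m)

60.7 kn

0.312 nmi × 1852 → 577.824 m
v = d / t = 577.824 m / 18.5 s = 31.2337 m/s
31.2337 m/s ÷ (0.514444 m/s/kn) = 60.7135 kn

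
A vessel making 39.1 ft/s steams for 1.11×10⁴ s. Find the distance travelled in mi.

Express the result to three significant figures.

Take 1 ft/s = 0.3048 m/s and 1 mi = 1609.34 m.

82.2 mi

39.1 ft/s × 0.3048 → 11.9177 m/s
d = v × t = 11.9177 m/s × 11100 s = 132286 m
132286 m ÷ (1609.34 m/mi) = 82.1989 mi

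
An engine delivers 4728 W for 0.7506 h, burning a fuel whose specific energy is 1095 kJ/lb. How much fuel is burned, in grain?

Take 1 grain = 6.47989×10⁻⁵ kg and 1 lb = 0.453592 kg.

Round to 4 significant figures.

8.167×10⁴ grain

0.7506 h → 2702.16 s
E = P × t = 4728 × 2702.16 = 1.27758×10⁷ J
1095 kJ/lb → 2.41406×10⁶ J/kg
m = E / e_s = 1.27758×10⁷ / 2.41406×10⁶ = 5.29225 kg
In grain: 5.29225 / 6.47989×10⁻⁵ = 81671.9 grain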